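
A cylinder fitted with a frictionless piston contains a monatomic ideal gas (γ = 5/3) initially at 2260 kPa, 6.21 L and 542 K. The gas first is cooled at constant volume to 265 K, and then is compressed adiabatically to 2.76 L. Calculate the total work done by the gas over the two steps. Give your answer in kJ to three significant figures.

Step 1 (isochoric): W = 0 (constant volume).
After step 1: P = 1105 kPa (V unchanged).
Step 2 (adiabatic): W = (P₁V₁ − P₂V₂)/(γ−1) = (6862 − 11782)/0.667 = -7381 J.
W_total = 0 − 7381 = -7381 J.

W_total ≈ -7.38 kJ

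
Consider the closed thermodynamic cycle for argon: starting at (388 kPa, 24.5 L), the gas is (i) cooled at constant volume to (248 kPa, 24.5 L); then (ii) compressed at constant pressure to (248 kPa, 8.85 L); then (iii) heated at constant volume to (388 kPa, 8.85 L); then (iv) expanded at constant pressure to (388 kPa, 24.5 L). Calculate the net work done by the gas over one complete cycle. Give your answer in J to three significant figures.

Constant-volume legs do no work.
W(ii) = (248)(8.85 − 24.5) = -3881 J; W(iv) = (388)(24.5 − 8.85) = 6072 J.
W_net = -3881 + 6072 = 2191 J (the clockwise enclosed area).

W_net ≈ 2190 J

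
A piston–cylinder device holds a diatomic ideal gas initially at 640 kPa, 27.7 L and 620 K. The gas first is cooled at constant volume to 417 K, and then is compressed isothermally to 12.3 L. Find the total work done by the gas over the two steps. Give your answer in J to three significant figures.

W_total ≈ -9680 J

Step 1 (isochoric): W = 0 (constant volume).
After step 1: P = 430.5 kPa (V unchanged).
Step 2 (isothermal): W = P₁V₁ ln(V₂/V₁) = (11924) ln(12.3/27.7) = -9680 J.
W_total = 0 − 9680 = -9680 J.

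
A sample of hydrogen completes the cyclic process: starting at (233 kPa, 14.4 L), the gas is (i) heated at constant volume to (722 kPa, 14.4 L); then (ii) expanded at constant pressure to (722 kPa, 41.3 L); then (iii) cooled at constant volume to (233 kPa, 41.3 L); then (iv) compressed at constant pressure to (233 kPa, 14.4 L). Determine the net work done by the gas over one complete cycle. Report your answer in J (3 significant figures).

W_net ≈ 13200 J

Constant-volume legs do no work.
W(ii) = (722)(41.3 − 14.4) = 19422 J; W(iv) = (233)(14.4 − 41.3) = -6268 J.
W_net = 19422 − 6268 = 13154 J (the clockwise enclosed area).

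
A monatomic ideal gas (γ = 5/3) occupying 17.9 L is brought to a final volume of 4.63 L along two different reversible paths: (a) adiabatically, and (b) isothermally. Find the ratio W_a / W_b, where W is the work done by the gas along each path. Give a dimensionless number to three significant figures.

Path (a) adiabatic: W = P₁V₁(1 − (V₁/V₂)^(γ−1))/(γ−1) → W_a/(P₁V₁) = -2.195.
Path (b) isothermal: W = P₁V₁ ln(V₂/V₁) → W_b/(P₁V₁) = -1.352.
W_a / W_b = -2.195 / -1.352 = 1.623.

W_a / W_b ≈ 1.62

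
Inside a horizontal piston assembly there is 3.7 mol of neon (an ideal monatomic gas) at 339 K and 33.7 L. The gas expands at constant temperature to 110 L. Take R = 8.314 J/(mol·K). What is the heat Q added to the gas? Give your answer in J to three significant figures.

Isothermal ⇒ ΔU = 0, so Q = W = nRT ln(V₂/V₁).
Q = (3.7)(8.314)(339) ln(110/33.7) = 10428 × 1.183 = 12336 J.

Q ≈ 12300 J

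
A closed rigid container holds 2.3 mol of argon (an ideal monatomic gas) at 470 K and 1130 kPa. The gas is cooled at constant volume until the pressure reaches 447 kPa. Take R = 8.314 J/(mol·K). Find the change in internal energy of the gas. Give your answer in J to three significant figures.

Constant volume ⇒ W = 0, so Q = ΔU = nCᵥΔT with Cᵥ = 3R/2 = 12.47 J/(mol·K).
At constant V, T₂/T₁ = P₂/P₁ ⇒ ΔT = T₁(P₂/P₁ − 1) = 470·(447/1130 − 1) = -284.1 K.
ΔU = (2.3)(12.47)(-284.1) = -8148 J.

ΔU ≈ -8150 J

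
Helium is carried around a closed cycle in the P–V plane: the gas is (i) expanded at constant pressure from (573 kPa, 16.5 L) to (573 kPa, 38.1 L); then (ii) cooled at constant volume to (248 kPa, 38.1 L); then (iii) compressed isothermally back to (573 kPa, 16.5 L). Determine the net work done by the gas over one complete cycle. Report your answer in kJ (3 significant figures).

Leg (i): W = PΔV = (573)(38.1 − 16.5) = 12377 J.
Leg (ii): W = 0.
Leg (iii): W = PᵢVᵢ ln(V_f/Vᵢ) = (9449) ln(16.5/38.1) = -7907 J.
W_net = 12377 − 7907 = 4470 J.

W_net ≈ 4.47 kJ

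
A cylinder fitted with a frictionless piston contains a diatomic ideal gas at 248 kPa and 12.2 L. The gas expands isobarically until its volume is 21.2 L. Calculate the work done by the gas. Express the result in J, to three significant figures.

W ≈ 2230 J

Isobaric: W = P ΔV.
W = (248 kPa)(21.2 − 12.2 L) = (248)(9) = 2232 J.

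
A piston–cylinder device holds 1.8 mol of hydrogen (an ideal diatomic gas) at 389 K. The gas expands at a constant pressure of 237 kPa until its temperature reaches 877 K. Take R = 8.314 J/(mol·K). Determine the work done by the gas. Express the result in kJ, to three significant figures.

W ≈ 7.30 kJ

Isobaric: W = P ΔV = nR ΔT.
W = (1.8)(8.314)(877 − 389) = 7303 J.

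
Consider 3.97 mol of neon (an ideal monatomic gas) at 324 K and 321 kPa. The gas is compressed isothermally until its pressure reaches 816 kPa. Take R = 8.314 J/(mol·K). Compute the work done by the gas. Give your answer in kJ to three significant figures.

Isothermal process: W = nRT ln(V₂/V₁) = nRT ln(P₁/P₂).
W = (3.97)(8.314)(324) × ln(321/816)
  = 10694 × ln(0.3934) = 10694 × -0.933
W_by_gas = -9977 J.

W ≈ -9.98 kJ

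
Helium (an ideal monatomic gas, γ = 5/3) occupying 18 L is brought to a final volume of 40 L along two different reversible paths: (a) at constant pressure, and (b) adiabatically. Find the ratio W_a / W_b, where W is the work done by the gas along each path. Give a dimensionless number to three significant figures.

Path (a) isobaric: W = P₁(V₂ − V₁) → W_a/(P₁V₁) = 1.222.
Path (b) adiabatic: W = P₁V₁(1 − (V₁/V₂)^(γ−1))/(γ−1) → W_b/(P₁V₁) = 0.6192.
W_a / W_b = 1.222 / 0.6192 = 1.974.

W_a / W_b ≈ 1.97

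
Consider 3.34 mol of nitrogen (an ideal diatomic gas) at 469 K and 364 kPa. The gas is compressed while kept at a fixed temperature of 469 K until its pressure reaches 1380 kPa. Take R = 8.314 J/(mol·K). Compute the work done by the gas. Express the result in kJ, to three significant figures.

W ≈ -17.4 kJ

Isothermal process: W = nRT ln(V₂/V₁) = nRT ln(P₁/P₂).
W = (3.34)(8.314)(469) × ln(364/1380)
  = 13024 × ln(0.2638) = 13024 × -1.333
W_by_gas = -17356 J.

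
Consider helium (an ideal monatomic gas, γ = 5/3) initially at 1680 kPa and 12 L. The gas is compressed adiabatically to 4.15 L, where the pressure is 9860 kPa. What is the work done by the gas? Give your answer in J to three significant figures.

Adiabatic: W = (P₁V₁ − P₂V₂)/(γ − 1) with γ = 5/3.
P₁V₁ = 20160 J, P₂V₂ = 40919 J.
W = (20160 − 40919) / 0.6667 = -31138 J.

W ≈ -31100 J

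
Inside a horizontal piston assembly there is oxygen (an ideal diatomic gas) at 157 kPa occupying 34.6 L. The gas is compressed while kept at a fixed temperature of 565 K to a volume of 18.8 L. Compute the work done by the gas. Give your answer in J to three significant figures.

W ≈ -3310 J

Isothermal: W = nRT ln(V₂/V₁) = P₁V₁ ln(V₂/V₁).
P₁V₁ = (157 kPa)(34.6 L) = 5432 J.
W = 5432 × ln(18.8/34.6) = 5432 × -0.61
W_by_gas = -3314 J.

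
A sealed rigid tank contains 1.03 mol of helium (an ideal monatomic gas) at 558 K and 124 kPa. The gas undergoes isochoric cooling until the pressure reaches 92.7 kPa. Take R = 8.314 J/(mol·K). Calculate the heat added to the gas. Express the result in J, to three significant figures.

Q ≈ -1810 J

Constant volume ⇒ W = 0, so Q = ΔU = nCᵥΔT with Cᵥ = 3R/2 = 12.47 J/(mol·K).
At constant V, T₂/T₁ = P₂/P₁ ⇒ ΔT = T₁(P₂/P₁ − 1) = 558·(92.7/124 − 1) = -140.9 K.
ΔU = (1.03)(12.47)(-140.9) = -1809 J.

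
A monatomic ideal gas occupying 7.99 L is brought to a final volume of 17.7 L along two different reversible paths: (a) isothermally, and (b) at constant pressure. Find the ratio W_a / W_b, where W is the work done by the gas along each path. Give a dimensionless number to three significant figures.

Path (a) isothermal: W = P₁V₁ ln(V₂/V₁) → W_a/(P₁V₁) = 0.7954.
Path (b) isobaric: W = P₁(V₂ − V₁) → W_b/(P₁V₁) = 1.215.
W_a / W_b = 0.7954 / 1.215 = 0.6545.

W_a / W_b ≈ 0.654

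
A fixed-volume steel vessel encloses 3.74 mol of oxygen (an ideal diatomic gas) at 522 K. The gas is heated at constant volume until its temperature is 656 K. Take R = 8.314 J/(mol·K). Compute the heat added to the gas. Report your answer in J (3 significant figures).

Q ≈ 10400 J

Constant volume ⇒ W = 0, so Q = ΔU = nCᵥΔT with Cᵥ = 5R/2 = 20.79 J/(mol·K).
ΔU = (3.74)(20.79)(656 − 522) = 10417 J.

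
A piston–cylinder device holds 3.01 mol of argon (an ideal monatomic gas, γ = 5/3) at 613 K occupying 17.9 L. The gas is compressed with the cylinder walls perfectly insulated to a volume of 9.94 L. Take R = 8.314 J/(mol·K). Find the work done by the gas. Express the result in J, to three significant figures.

Adiabatic: TV^(γ−1) = const with γ = 5/3.
T₂ = T₁ (V₁/V₂)^(γ−1) = 613 × (17.9/9.94)^0.667 = 613 × 1.48 = 907.3 K.
W_by = nCᵥ(T₁ − T₂) = (3.01)(12.47)(613 − 907.3) = -11049 J.

W ≈ -11000 J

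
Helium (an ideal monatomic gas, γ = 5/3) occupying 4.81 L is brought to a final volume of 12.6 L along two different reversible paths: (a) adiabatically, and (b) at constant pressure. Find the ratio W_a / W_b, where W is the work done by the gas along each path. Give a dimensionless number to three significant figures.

Path (a) adiabatic: W = P₁V₁(1 − (V₁/V₂)^(γ−1))/(γ−1) → W_a/(P₁V₁) = 0.7106.
Path (b) isobaric: W = P₁(V₂ − V₁) → W_b/(P₁V₁) = 1.62.
W_a / W_b = 0.7106 / 1.62 = 0.4388.

W_a / W_b ≈ 0.439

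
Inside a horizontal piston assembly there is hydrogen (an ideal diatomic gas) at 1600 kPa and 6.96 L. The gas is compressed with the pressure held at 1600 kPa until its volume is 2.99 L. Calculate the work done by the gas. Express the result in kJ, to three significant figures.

Isobaric: W = P ΔV.
W = (1600 kPa)(2.99 − 6.96 L) = (1600)(-3.97) = -6352 J.

W ≈ -6.35 kJ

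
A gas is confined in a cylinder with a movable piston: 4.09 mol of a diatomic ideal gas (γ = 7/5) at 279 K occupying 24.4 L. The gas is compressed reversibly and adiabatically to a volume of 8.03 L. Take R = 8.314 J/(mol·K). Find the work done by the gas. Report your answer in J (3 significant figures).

Adiabatic: TV^(γ−1) = const with γ = 7/5.
T₂ = T₁ (V₁/V₂)^(γ−1) = 279 × (24.4/8.03)^0.4 = 279 × 1.56 = 435.2 K.
W_by = nCᵥ(T₁ − T₂) = (4.09)(20.79)(279 − 435.2) = -13277 J.

W ≈ -13300 J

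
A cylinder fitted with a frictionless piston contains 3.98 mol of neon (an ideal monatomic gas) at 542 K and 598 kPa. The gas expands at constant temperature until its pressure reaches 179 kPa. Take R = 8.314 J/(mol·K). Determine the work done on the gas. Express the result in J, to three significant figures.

Isothermal process: W = nRT ln(V₂/V₁) = nRT ln(P₁/P₂).
W = (3.98)(8.314)(542) × ln(598/179)
  = 17935 × ln(3.341) = 17935 × 1.206
W_by_gas = 21633 J; work on gas = −W_by = -21633 J.

W ≈ -21600 J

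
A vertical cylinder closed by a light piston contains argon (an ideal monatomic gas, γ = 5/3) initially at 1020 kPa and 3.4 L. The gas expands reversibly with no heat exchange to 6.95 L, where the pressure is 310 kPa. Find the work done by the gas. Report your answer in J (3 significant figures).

Adiabatic: W = (P₁V₁ − P₂V₂)/(γ − 1) with γ = 5/3.
P₁V₁ = 3468 J, P₂V₂ = 2154 J.
W = (3468 − 2154) / 0.6667 = 1970 J.

W ≈ 1970 J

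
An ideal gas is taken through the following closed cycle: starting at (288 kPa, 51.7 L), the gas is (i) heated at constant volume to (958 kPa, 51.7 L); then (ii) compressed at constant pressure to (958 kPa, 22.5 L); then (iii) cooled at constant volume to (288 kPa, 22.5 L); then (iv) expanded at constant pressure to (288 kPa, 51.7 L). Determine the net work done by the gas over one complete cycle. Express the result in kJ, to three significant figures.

W_net ≈ -19.6 kJ

Constant-volume legs do no work.
W(ii) = (958)(22.5 − 51.7) = -27974 J; W(iv) = (288)(51.7 − 22.5) = 8410 J.
W_net = -27974 + 8410 = -19564 J (the counter-clockwise enclosed area).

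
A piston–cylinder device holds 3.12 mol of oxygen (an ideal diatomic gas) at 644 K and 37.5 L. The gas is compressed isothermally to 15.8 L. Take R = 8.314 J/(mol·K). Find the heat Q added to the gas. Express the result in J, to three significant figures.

Q ≈ -14400 J

Isothermal ⇒ ΔU = 0, so Q = W = nRT ln(V₂/V₁).
Q = (3.12)(8.314)(644) ln(15.8/37.5) = 16705 × -0.8643 = -14439 J.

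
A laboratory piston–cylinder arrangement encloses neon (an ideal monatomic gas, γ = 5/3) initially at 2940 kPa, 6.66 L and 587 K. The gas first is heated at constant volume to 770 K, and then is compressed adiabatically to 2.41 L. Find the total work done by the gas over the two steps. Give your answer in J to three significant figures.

W_total ≈ -37300 J

Step 1 (isochoric): W = 0 (constant volume).
After step 1: P = 3857 kPa (V unchanged).
Step 2 (adiabatic): W = (P₁V₁ − P₂V₂)/(γ−1) = (25685 − 50580)/0.667 = -37343 J.
W_total = 0 − 37343 = -37343 J.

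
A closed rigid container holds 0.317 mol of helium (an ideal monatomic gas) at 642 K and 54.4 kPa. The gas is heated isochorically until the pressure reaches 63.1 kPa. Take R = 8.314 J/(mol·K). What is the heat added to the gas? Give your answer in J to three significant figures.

Constant volume ⇒ W = 0, so Q = ΔU = nCᵥΔT with Cᵥ = 3R/2 = 12.47 J/(mol·K).
At constant V, T₂/T₁ = P₂/P₁ ⇒ ΔT = T₁(P₂/P₁ − 1) = 642·(63.1/54.4 − 1) = 102.7 K.
ΔU = (0.317)(12.47)(102.7) = 405.9 J.

Q ≈ 406 J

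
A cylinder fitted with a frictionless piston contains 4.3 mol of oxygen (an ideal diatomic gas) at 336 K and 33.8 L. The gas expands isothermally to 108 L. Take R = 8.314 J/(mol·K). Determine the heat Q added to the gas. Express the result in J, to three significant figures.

Isothermal ⇒ ΔU = 0, so Q = W = nRT ln(V₂/V₁).
Q = (4.3)(8.314)(336) ln(108/33.8) = 12012 × 1.162 = 13954 J.

Q ≈ 14000 J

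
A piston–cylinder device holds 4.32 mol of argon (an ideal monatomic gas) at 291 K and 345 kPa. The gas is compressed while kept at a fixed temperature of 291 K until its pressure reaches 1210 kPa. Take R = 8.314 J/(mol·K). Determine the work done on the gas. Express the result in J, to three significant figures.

W ≈ 13100 J

Isothermal process: W = nRT ln(V₂/V₁) = nRT ln(P₁/P₂).
W = (4.32)(8.314)(291) × ln(345/1210)
  = 10452 × ln(0.2851) = 10452 × -1.255
W_by_gas = -13115 J; work on gas = −W_by = 13115 J.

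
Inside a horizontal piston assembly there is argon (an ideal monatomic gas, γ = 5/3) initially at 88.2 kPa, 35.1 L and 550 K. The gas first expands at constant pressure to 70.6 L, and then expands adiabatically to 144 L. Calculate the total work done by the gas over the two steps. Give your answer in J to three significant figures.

W_total ≈ 6660 J

Step 1 (isobaric): W = PΔV = (88.2 kPa)(70.6 − 35.1 L) = 3131 J.
After step 1: P = 88.2 kPa, V = 70.6 L, T = 1106 K.
Step 2 (adiabatic): W = (P₁V₁ − P₂V₂)/(γ−1) = (6227 − 3872)/0.667 = 3533 J.
W_total = 3131 + 3533 = 6664 J.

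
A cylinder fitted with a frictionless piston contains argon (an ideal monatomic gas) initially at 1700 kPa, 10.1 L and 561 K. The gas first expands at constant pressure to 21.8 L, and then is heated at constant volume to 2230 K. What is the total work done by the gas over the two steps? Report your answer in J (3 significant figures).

W_total ≈ 19900 J

Step 1 (isobaric): W = PΔV = (1700 kPa)(21.8 − 10.1 L) = 19890 J.
Step 2 (isochoric): W = 0 (constant volume).
W_total = 19890 + 0 = 19890 J.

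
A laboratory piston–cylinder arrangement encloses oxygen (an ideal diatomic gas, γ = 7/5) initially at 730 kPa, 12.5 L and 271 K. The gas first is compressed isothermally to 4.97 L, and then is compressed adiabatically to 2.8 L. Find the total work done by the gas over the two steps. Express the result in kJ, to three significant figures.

Step 1 (isothermal): W = P₁V₁ ln(V₂/V₁) = (9125) ln(4.97/12.5) = -8416 J.
After step 1: P = 1836 kPa, V = 4.97 L, T = 271 K.
Step 2 (adiabatic): W = (P₁V₁ − P₂V₂)/(γ−1) = (9125 − 11479)/0.4 = -5886 J.
W_total = -8416 − 5886 = -14302 J.

W_total ≈ -14.3 kJ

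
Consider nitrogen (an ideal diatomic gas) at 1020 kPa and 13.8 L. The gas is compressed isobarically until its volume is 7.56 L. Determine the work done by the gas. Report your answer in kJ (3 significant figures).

W ≈ -6.36 kJ

Isobaric: W = P ΔV.
W = (1020 kPa)(7.56 − 13.8 L) = (1020)(-6.24) = -6365 J.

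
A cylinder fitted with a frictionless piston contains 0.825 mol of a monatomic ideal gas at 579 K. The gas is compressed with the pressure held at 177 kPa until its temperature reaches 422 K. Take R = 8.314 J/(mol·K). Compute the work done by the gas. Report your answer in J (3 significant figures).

W ≈ -1080 J

Isobaric: W = P ΔV = nR ΔT.
W = (0.825)(8.314)(422 − 579) = -1077 J.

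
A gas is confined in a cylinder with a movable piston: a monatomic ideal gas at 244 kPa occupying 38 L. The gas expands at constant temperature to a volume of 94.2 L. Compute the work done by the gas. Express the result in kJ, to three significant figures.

Isothermal: W = nRT ln(V₂/V₁) = P₁V₁ ln(V₂/V₁).
P₁V₁ = (244 kPa)(38 L) = 9272 J.
W = 9272 × ln(94.2/38) = 9272 × 0.9078
W_by_gas = 8417 J.

W ≈ 8.42 kJ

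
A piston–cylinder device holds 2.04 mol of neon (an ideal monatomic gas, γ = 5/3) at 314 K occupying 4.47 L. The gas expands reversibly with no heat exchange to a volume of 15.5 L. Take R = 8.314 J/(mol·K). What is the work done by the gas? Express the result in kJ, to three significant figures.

W ≈ 4.50 kJ

Adiabatic: TV^(γ−1) = const with γ = 5/3.
T₂ = T₁ (V₁/V₂)^(γ−1) = 314 × (4.47/15.5)^0.667 = 314 × 0.4365 = 137.1 K.
W_by = nCᵥ(T₁ − T₂) = (2.04)(12.47)(314 − 137.1) = 4501 J.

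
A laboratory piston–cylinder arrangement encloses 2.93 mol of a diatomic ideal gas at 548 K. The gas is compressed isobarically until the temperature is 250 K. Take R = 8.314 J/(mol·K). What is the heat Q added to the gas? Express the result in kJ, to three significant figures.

Q ≈ -25.4 kJ

Isobaric: W = nRΔT = (2.93)(8.314)(-298) = -7259 J.
ΔU = nCᵥΔT with Cᵥ = 5R/2: ΔU = (2.93)(20.79)(-298) = -18148 J.
Q = ΔU + W = -18148 − 7259 = -25408 J.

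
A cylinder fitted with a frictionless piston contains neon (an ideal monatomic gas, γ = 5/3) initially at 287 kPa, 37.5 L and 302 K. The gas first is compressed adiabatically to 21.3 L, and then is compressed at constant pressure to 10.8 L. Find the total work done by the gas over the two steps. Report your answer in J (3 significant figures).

Step 1 (adiabatic): W = (P₁V₁ − P₂V₂)/(γ−1) = (10762 − 15692)/0.667 = -7394 J.
After step 1: P = 736.7 kPa, V = 21.3 L, T = 440.3 K.
Step 2 (isobaric): W = PΔV = (736.7 kPa)(10.8 − 21.3 L) = -7736 J.
W_total = -7394 − 7736 = -15130 J.

W_total ≈ -15100 J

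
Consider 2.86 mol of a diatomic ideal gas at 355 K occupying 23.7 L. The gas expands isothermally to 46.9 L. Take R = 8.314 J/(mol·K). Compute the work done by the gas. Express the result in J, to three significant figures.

W ≈ 5760 J

Isothermal: W = nRT ln(V₂/V₁).
W = (2.86)(8.314)(355) × ln(46.9/23.7)
  = 8441 × 0.6825
W_by_gas = 5761 J.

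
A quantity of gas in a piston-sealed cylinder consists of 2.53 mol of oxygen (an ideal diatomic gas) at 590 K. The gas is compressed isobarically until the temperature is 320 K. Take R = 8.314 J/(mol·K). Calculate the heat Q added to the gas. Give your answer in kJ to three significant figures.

Q ≈ -19.9 kJ

Isobaric: W = nRΔT = (2.53)(8.314)(-270) = -5679 J.
ΔU = nCᵥΔT with Cᵥ = 5R/2: ΔU = (2.53)(20.79)(-270) = -14198 J.
Q = ΔU + W = -14198 − 5679 = -19878 J.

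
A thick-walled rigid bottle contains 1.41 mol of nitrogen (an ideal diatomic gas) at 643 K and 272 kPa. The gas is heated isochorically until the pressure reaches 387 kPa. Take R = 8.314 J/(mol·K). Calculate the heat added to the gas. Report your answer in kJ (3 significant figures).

Constant volume ⇒ W = 0, so Q = ΔU = nCᵥΔT with Cᵥ = 5R/2 = 20.79 J/(mol·K).
At constant V, T₂/T₁ = P₂/P₁ ⇒ ΔT = T₁(P₂/P₁ − 1) = 643·(387/272 − 1) = 271.9 K.
ΔU = (1.41)(20.79)(271.9) = 7967 J.

Q ≈ 7.97 kJ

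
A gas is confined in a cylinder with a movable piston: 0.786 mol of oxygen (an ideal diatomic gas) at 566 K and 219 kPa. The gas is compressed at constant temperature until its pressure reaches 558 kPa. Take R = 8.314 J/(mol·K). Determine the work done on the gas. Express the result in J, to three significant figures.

Isothermal process: W = nRT ln(V₂/V₁) = nRT ln(P₁/P₂).
W = (0.786)(8.314)(566) × ln(219/558)
  = 3699 × ln(0.3925) = 3699 × -0.9353
W_by_gas = -3459 J; work on gas = −W_by = 3459 J.

W ≈ 3460 J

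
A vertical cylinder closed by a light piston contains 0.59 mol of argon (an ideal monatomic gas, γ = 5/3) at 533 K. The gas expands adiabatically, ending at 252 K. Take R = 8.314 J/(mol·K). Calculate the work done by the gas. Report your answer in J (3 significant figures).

W ≈ 2070 J

Adiabatic ⇒ Q = 0, so W_by = −ΔU = nCᵥ(T₁ − T₂).
Cᵥ = 3R/2 = 12.47 J/(mol·K).
W = (0.59)(12.47)(533 − 252) = 2068 J.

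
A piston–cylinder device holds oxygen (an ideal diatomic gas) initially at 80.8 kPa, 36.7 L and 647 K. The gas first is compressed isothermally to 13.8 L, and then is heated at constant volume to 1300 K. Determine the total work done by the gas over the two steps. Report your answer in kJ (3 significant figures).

Step 1 (isothermal): W = P₁V₁ ln(V₂/V₁) = (2965) ln(13.8/36.7) = -2900 J.
Step 2 (isochoric): W = 0 (constant volume).
W_total = -2900 + 0 = -2900 J.

W_total ≈ -2.90 kJ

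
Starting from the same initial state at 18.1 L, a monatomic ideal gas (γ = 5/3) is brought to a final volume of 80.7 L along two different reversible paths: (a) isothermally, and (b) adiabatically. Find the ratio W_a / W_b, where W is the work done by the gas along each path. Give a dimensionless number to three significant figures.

Path (a) isothermal: W = P₁V₁ ln(V₂/V₁) → W_a/(P₁V₁) = 1.495.
Path (b) adiabatic: W = P₁V₁(1 − (V₁/V₂)^(γ−1))/(γ−1) → W_b/(P₁V₁) = 0.9463.
W_a / W_b = 1.495 / 0.9463 = 1.58.

W_a / W_b ≈ 1.58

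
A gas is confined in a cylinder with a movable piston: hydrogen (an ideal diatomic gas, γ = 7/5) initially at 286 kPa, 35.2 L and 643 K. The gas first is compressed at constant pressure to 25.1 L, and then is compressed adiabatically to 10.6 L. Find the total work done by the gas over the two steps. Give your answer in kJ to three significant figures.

Step 1 (isobaric): W = PΔV = (286 kPa)(25.1 − 35.2 L) = -2889 J.
After step 1: P = 286 kPa, V = 25.1 L, T = 458.5 K.
Step 2 (adiabatic): W = (P₁V₁ − P₂V₂)/(γ−1) = (7179 − 10134)/0.4 = -7389 J.
W_total = -2889 − 7389 = -10277 J.

W_total ≈ -10.3 kJ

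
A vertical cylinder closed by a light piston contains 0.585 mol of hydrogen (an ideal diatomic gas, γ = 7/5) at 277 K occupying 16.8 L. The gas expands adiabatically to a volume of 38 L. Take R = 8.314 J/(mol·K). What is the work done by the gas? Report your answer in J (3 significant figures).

W ≈ 938 J

Adiabatic: TV^(γ−1) = const with γ = 7/5.
T₂ = T₁ (V₁/V₂)^(γ−1) = 277 × (16.8/38)^0.4 = 277 × 0.7215 = 199.8 K.
W_by = nCᵥ(T₁ − T₂) = (0.585)(20.79)(277 − 199.8) = 938.2 J.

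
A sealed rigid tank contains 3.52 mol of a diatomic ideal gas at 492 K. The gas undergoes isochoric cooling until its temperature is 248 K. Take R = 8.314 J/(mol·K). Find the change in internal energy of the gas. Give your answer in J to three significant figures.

ΔU ≈ -17900 J

Constant volume ⇒ W = 0, so Q = ΔU = nCᵥΔT with Cᵥ = 5R/2 = 20.79 J/(mol·K).
ΔU = (3.52)(20.79)(248 − 492) = -17852 J.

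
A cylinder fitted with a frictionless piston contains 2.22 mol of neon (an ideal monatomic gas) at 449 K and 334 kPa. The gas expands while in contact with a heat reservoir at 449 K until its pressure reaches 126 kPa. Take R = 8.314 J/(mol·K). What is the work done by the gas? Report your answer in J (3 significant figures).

W ≈ 8080 J

Isothermal process: W = nRT ln(V₂/V₁) = nRT ln(P₁/P₂).
W = (2.22)(8.314)(449) × ln(334/126)
  = 8287 × ln(2.651) = 8287 × 0.9749
W_by_gas = 8079 J.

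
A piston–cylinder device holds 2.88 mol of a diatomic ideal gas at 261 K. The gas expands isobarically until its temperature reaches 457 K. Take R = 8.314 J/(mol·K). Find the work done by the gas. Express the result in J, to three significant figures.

Isobaric: W = P ΔV = nR ΔT.
W = (2.88)(8.314)(457 − 261) = 4693 J.

W ≈ 4690 J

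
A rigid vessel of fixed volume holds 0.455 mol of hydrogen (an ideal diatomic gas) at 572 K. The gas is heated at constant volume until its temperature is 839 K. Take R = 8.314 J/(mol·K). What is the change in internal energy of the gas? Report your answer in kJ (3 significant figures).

Constant volume ⇒ W = 0, so Q = ΔU = nCᵥΔT with Cᵥ = 5R/2 = 20.79 J/(mol·K).
ΔU = (0.455)(20.79)(839 − 572) = 2525 J.

ΔU ≈ 2.53 kJ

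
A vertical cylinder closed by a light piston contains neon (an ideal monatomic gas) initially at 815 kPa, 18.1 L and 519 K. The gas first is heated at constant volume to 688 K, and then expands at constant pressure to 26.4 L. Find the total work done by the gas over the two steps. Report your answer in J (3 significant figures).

W_total ≈ 8970 J

Step 1 (isochoric): W = 0 (constant volume).
After step 1: P = 1080 kPa (V unchanged).
Step 2 (isobaric): W = PΔV = (1080 kPa)(26.4 − 18.1 L) = 8967 J.
W_total = 0 + 8967 = 8967 J.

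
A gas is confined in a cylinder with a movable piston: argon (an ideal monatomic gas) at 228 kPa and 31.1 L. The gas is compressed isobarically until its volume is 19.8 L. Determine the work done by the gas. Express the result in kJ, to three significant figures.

W ≈ -2.58 kJ

Isobaric: W = P ΔV.
W = (228 kPa)(19.8 − 31.1 L) = (228)(-11.3) = -2576 J.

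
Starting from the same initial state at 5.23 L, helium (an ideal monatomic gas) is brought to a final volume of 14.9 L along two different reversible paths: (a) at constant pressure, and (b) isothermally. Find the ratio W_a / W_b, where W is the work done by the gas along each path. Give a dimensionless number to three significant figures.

W_a / W_b ≈ 1.77

Path (a) isobaric: W = P₁(V₂ − V₁) → W_a/(P₁V₁) = 1.849.
Path (b) isothermal: W = P₁V₁ ln(V₂/V₁) → W_b/(P₁V₁) = 1.047.
W_a / W_b = 1.849 / 1.047 = 1.766.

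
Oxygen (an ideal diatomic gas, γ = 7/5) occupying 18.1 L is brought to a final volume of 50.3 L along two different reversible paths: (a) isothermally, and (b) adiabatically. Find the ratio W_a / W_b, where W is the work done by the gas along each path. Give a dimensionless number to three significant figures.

Path (a) isothermal: W = P₁V₁ ln(V₂/V₁) → W_a/(P₁V₁) = 1.022.
Path (b) adiabatic: W = P₁V₁(1 − (V₁/V₂)^(γ−1))/(γ−1) → W_b/(P₁V₁) = 0.8389.
W_a / W_b = 1.022 / 0.8389 = 1.218.

W_a / W_b ≈ 1.22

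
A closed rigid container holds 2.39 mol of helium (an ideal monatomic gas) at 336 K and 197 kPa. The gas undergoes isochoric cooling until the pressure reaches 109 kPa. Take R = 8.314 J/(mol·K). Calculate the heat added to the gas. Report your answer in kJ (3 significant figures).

Q ≈ -4.47 kJ

Constant volume ⇒ W = 0, so Q = ΔU = nCᵥΔT with Cᵥ = 3R/2 = 12.47 J/(mol·K).
At constant V, T₂/T₁ = P₂/P₁ ⇒ ΔT = T₁(P₂/P₁ − 1) = 336·(109/197 − 1) = -150.1 K.
ΔU = (2.39)(12.47)(-150.1) = -4474 J.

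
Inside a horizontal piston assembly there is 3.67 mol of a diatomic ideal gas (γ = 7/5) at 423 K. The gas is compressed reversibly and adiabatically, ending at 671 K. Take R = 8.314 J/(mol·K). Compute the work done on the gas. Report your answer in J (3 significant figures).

W ≈ 18900 J

Adiabatic ⇒ Q = 0, so W_by = −ΔU = nCᵥ(T₁ − T₂).
Cᵥ = 5R/2 = 20.79 J/(mol·K).
W = (3.67)(20.79)(423 − 671) = -18918 J.
Work on gas = −W_by = 18918 J.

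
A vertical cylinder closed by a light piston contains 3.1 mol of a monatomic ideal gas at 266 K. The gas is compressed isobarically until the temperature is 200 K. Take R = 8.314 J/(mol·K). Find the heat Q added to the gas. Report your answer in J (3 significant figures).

Isobaric: W = nRΔT = (3.1)(8.314)(-66) = -1701 J.
ΔU = nCᵥΔT with Cᵥ = 3R/2: ΔU = (3.1)(12.47)(-66) = -2552 J.
Q = ΔU + W = -2552 − 1701 = -4253 J.

Q ≈ -4250 J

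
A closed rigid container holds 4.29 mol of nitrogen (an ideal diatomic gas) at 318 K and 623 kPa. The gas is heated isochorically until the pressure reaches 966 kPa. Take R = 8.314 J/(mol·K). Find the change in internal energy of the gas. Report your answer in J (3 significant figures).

ΔU ≈ 15600 J

Constant volume ⇒ W = 0, so Q = ΔU = nCᵥΔT with Cᵥ = 5R/2 = 20.79 J/(mol·K).
At constant V, T₂/T₁ = P₂/P₁ ⇒ ΔT = T₁(P₂/P₁ − 1) = 318·(966/623 − 1) = 175.1 K.
ΔU = (4.29)(20.79)(175.1) = 15611 J.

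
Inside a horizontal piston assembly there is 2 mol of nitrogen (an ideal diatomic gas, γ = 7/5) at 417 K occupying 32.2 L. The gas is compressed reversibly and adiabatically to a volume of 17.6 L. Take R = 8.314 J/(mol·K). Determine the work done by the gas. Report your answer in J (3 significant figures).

W ≈ -4740 J

Adiabatic: TV^(γ−1) = const with γ = 7/5.
T₂ = T₁ (V₁/V₂)^(γ−1) = 417 × (32.2/17.6)^0.4 = 417 × 1.273 = 531 K.
W_by = nCᵥ(T₁ − T₂) = (2)(20.79)(417 − 531) = -4738 J.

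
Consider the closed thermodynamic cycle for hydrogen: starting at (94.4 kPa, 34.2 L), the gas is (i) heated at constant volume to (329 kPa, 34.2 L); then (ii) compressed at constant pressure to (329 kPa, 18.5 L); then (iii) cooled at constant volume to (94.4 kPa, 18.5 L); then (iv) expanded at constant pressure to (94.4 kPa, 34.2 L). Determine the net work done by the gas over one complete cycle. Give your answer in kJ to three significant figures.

W_net ≈ -3.68 kJ

Constant-volume legs do no work.
W(ii) = (329)(18.5 − 34.2) = -5165 J; W(iv) = (94.4)(34.2 − 18.5) = 1482 J.
W_net = -5165 + 1482 = -3683 J (the counter-clockwise enclosed area).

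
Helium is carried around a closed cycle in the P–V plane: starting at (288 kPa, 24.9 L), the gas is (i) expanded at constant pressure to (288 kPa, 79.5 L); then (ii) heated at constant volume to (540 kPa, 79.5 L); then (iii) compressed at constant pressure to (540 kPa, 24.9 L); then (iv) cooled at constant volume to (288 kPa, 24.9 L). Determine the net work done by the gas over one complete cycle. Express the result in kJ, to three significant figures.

Constant-volume legs do no work.
W(i) = (288)(79.5 − 24.9) = 15725 J; W(iii) = (540)(24.9 − 79.5) = -29484 J.
W_net = 15725 − 29484 = -13759 J (the counter-clockwise enclosed area).

W_net ≈ -13.8 kJ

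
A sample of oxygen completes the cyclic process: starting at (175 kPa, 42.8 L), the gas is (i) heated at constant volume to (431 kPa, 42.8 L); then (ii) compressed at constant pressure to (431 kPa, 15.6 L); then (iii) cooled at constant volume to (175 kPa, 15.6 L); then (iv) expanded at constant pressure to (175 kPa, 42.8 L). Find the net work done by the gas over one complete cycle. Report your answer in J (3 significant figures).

Constant-volume legs do no work.
W(ii) = (431)(15.6 − 42.8) = -11723 J; W(iv) = (175)(42.8 − 15.6) = 4760 J.
W_net = -11723 + 4760 = -6963 J (the counter-clockwise enclosed area).

W_net ≈ -6960 J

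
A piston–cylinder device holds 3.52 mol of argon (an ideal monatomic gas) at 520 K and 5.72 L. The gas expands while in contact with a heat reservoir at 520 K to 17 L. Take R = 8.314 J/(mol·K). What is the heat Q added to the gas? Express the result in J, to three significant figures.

Isothermal ⇒ ΔU = 0, so Q = W = nRT ln(V₂/V₁).
Q = (3.52)(8.314)(520) ln(17/5.72) = 15218 × 1.089 = 16576 J.

Q ≈ 16600 J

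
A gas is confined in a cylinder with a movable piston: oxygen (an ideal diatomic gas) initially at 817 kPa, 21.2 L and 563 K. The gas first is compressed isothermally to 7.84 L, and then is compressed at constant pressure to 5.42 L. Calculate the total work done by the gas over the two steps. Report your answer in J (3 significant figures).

Step 1 (isothermal): W = P₁V₁ ln(V₂/V₁) = (17320) ln(7.84/21.2) = -17230 J.
After step 1: P = 2209 kPa, V = 7.84 L, T = 563 K.
Step 2 (isobaric): W = PΔV = (2209 kPa)(5.42 − 7.84 L) = -5346 J.
W_total = -17230 − 5346 = -22576 J.

W_total ≈ -22600 J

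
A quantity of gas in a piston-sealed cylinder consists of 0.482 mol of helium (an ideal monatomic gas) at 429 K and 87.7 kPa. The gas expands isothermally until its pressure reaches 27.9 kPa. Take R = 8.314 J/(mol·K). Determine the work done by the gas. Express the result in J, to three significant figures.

Isothermal process: W = nRT ln(V₂/V₁) = nRT ln(P₁/P₂).
W = (0.482)(8.314)(429) × ln(87.7/27.9)
  = 1719 × ln(3.143) = 1719 × 1.145
W_by_gas = 1969 J.

W ≈ 1970 J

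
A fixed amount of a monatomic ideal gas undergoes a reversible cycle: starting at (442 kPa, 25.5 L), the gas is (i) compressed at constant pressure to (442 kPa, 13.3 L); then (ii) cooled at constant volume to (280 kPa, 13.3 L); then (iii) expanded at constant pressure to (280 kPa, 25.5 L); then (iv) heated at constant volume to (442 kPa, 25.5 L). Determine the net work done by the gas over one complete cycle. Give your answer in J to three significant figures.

Constant-volume legs do no work.
W(i) = (442)(13.3 − 25.5) = -5392 J; W(iii) = (280)(25.5 − 13.3) = 3416 J.
W_net = -5392 + 3416 = -1976 J (the counter-clockwise enclosed area).

W_net ≈ -1980 J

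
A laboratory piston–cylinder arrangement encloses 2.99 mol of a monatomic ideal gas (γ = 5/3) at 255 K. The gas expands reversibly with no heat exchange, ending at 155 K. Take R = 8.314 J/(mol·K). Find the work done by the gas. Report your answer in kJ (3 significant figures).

W ≈ 3.73 kJ

Adiabatic ⇒ Q = 0, so W_by = −ΔU = nCᵥ(T₁ − T₂).
Cᵥ = 3R/2 = 12.47 J/(mol·K).
W = (2.99)(12.47)(255 − 155) = 3729 J.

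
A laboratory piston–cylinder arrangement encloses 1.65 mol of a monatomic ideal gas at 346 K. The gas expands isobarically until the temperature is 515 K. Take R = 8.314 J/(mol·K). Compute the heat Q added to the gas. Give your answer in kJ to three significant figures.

Isobaric: W = nRΔT = (1.65)(8.314)(169) = 2318 J.
ΔU = nCᵥΔT with Cᵥ = 3R/2: ΔU = (1.65)(12.47)(169) = 3478 J.
Q = ΔU + W = 3478 + 2318 = 5796 J.

Q ≈ 5.80 kJ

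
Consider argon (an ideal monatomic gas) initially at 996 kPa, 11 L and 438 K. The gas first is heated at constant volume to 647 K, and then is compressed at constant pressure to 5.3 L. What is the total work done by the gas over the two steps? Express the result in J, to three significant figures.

W_total ≈ -8390 J

Step 1 (isochoric): W = 0 (constant volume).
After step 1: P = 1471 kPa (V unchanged).
Step 2 (isobaric): W = PΔV = (1471 kPa)(5.3 − 11 L) = -8386 J.
W_total = 0 − 8386 = -8386 J.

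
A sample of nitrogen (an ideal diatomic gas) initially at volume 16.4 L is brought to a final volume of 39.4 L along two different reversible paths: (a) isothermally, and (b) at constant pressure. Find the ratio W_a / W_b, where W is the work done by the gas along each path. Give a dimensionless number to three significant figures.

W_a / W_b ≈ 0.625

Path (a) isothermal: W = P₁V₁ ln(V₂/V₁) → W_a/(P₁V₁) = 0.8765.
Path (b) isobaric: W = P₁(V₂ − V₁) → W_b/(P₁V₁) = 1.402.
W_a / W_b = 0.8765 / 1.402 = 0.625.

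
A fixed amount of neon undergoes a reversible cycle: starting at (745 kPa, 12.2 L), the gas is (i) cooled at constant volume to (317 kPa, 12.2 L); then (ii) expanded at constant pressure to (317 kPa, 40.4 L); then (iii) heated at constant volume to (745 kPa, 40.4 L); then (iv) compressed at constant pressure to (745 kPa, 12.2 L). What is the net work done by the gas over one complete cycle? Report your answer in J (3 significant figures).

Constant-volume legs do no work.
W(ii) = (317)(40.4 − 12.2) = 8939 J; W(iv) = (745)(12.2 − 40.4) = -21009 J.
W_net = 8939 − 21009 = -12070 J (the counter-clockwise enclosed area).

W_net ≈ -12100 J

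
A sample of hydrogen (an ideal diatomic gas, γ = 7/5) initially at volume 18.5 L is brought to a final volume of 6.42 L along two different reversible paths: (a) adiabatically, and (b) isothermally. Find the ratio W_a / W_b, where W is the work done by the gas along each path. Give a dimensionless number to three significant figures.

W_a / W_b ≈ 1.24

Path (a) adiabatic: W = P₁V₁(1 − (V₁/V₂)^(γ−1))/(γ−1) → W_a/(P₁V₁) = -1.318.
Path (b) isothermal: W = P₁V₁ ln(V₂/V₁) → W_b/(P₁V₁) = -1.058.
W_a / W_b = -1.318 / -1.058 = 1.245.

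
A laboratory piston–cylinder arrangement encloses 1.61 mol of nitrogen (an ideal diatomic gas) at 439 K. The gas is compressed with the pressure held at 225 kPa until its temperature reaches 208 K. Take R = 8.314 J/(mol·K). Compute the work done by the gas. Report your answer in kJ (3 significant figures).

Isobaric: W = P ΔV = nR ΔT.
W = (1.61)(8.314)(208 − 439) = -3092 J.

W ≈ -3.09 kJ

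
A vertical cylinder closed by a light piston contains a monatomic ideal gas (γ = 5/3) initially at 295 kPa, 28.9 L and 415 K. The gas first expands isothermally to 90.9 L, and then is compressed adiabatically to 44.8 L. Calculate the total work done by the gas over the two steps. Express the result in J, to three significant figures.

W_total ≈ 2060 J

Step 1 (isothermal): W = P₁V₁ ln(V₂/V₁) = (8526) ln(90.9/28.9) = 9770 J.
After step 1: P = 93.79 kPa, V = 90.9 L, T = 415 K.
Step 2 (adiabatic): W = (P₁V₁ − P₂V₂)/(γ−1) = (8526 − 13664)/0.667 = -7708 J.
W_total = 9770 − 7708 = 2062 J.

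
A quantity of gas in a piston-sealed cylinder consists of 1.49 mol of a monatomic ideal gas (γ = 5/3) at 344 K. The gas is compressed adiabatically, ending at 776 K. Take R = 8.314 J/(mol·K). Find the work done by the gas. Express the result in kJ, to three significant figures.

W ≈ -8.03 kJ

Adiabatic ⇒ Q = 0, so W_by = −ΔU = nCᵥ(T₁ − T₂).
Cᵥ = 3R/2 = 12.47 J/(mol·K).
W = (1.49)(12.47)(344 − 776) = -8027 J.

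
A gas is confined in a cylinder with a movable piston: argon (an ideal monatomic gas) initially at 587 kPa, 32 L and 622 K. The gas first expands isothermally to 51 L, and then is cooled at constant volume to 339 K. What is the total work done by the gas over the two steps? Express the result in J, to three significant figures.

W_total ≈ 8760 J

Step 1 (isothermal): W = P₁V₁ ln(V₂/V₁) = (18784) ln(51/32) = 8755 J.
Step 2 (isochoric): W = 0 (constant volume).
W_total = 8755 + 0 = 8755 J.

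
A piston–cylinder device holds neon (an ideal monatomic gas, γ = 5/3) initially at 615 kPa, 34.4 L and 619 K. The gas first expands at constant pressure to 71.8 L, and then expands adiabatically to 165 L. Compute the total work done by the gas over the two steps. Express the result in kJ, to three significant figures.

Step 1 (isobaric): W = PΔV = (615 kPa)(71.8 − 34.4 L) = 23001 J.
After step 1: P = 615 kPa, V = 71.8 L, T = 1292 K.
Step 2 (adiabatic): W = (P₁V₁ − P₂V₂)/(γ−1) = (44157 − 25357)/0.667 = 28200 J.
W_total = 23001 + 28200 = 51201 J.

W_total ≈ 51.2 kJ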